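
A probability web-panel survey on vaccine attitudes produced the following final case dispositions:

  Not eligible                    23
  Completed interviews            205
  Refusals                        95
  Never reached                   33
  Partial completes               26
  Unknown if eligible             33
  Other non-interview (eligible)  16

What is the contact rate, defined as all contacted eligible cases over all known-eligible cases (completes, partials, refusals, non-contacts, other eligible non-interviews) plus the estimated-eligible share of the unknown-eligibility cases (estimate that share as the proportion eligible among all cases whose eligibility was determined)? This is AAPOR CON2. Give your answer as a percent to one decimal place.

84.2%

Numerator = 205 + 26 + 95 + 16 = 342
Known eligible = 205 + 26 + 95 + 33 + 16 = 375
e = 375 / (375 + 23) = 375 / 398 = 0.9422
e × U = 0.9422 × 33 = 31.09
Base = 375 + 31.09 = 406.09
CON2 = 342 / 406.09 = 0.8422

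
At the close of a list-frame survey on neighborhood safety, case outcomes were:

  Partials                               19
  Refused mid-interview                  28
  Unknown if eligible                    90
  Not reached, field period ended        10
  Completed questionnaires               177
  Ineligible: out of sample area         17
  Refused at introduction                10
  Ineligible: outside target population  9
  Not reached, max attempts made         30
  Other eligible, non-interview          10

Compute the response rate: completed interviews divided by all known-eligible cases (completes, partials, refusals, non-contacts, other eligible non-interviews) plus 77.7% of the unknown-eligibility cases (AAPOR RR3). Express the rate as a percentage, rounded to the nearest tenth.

50.0%

Refused = 10 + 28 = 38
No contact after all attempts = 10 + 30 = 40
Ineligible = 9 + 17 = 26
Numerator = 177
Determined eligible = 177 + 19 + 38 + 40 + 10 = 284
e × U = 0.7770 × 90 = 69.93
Base = 284 + 69.93 = 353.93
RR3 = 177 / 353.93 = 0.5001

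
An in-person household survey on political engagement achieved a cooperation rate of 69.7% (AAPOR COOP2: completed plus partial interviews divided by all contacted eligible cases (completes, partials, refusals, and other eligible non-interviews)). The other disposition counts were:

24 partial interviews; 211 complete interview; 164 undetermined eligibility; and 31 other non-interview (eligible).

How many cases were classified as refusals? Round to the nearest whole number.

Top: 211 + 24 = 235
COOP2 = 235 / D = 0.697
D = 235 / 0.697 = 337.2
Remaining denominator categories sum to 266
refusals = 337.2 − 266 ≈ 71

71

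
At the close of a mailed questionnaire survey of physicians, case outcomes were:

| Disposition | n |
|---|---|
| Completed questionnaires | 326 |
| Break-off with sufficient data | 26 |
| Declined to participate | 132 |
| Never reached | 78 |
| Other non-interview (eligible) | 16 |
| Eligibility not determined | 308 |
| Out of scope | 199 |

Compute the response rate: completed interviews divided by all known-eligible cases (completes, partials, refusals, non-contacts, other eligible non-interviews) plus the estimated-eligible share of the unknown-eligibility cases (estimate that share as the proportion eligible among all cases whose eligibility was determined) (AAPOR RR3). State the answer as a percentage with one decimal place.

Numerator: 326
Determined eligible: 326 + 26 + 132 + 78 + 16 = 578
e = 578 / (578 + 199) = 578 / 777 = 0.7439
Eligible share of unknowns: 0.7439 × 308 = 229.12
Base: 578 + 229.12 = 807.12
RR3 = 326 / 807.12 = 0.4039

40.4%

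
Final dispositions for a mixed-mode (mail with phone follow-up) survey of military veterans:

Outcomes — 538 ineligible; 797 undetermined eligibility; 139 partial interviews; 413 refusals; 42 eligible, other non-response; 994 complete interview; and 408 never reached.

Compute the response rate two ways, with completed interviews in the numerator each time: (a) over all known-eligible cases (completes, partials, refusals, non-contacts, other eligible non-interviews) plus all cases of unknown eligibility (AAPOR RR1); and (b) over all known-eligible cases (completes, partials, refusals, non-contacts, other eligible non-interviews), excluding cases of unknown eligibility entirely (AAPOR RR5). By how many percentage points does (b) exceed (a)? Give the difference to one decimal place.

Numerator → 994
Denom → 994 + 139 + 413 + 408 + 42 + 797 = 2793
RR1 = 994 / 2793 = 0.3559
Denom → 994 + 139 + 413 + 408 + 42 = 1996
RR5 = 994 / 1996 = 0.4980
Difference = 49.80 − 35.59 = 14.21 percentage points

14.2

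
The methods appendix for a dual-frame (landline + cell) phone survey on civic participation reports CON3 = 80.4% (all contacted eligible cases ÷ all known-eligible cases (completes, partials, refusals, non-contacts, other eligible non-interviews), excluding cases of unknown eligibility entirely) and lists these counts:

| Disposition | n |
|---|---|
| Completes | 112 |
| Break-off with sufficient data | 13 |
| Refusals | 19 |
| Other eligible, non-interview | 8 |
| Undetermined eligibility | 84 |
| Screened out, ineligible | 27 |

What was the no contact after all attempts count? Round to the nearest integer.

37

Numerator: 112 + 13 + 19 + 8 = 152
CON3 = 152 / D = 0.804
D = 152 / 0.804 = 189.1
Rest of base = 152
no contact after all attempts = 189.1 − 152 ≈ 37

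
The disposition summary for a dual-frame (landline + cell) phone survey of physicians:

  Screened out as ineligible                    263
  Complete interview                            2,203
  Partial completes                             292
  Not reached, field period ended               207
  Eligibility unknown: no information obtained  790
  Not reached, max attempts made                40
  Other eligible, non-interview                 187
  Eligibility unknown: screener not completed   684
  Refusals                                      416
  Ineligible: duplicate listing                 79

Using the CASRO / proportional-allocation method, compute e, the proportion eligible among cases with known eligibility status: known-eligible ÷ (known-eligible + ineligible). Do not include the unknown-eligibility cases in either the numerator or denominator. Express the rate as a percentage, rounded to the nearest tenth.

No answer / not reached = 207 + 40 = 247
Unknown eligibility = 684 + 790 = 1474
Screened out, ineligible = 263 + 79 = 342
Determined eligible → 2203 + 292 + 416 + 247 + 187 = 3345
e = 3345 / (3345 + 342) = 3345 / 3687 = 0.9072

90.7%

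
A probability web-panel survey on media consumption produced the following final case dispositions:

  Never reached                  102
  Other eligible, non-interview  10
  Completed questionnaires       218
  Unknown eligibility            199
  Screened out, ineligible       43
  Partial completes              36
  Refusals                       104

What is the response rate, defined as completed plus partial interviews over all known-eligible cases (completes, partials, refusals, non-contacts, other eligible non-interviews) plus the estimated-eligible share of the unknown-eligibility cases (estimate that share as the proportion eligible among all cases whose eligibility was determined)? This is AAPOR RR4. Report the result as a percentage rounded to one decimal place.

Numerator → 218 + 36 = 254
Known eligible → 218 + 36 + 104 + 102 + 10 = 470
e = 470 / (470 + 43) = 470 / 513 = 0.9162
Eligible share of unknowns → 0.9162 × 199 = 182.32
Base → 470 + 182.32 = 652.32
RR4 = 254 / 652.32 = 0.3894

38.9%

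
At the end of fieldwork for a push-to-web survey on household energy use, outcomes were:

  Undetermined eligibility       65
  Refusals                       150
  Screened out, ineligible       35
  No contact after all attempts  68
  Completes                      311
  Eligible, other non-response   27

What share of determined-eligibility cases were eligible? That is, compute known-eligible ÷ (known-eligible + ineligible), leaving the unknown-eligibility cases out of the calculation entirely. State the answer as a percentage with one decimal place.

Determined eligible: 311 + 150 + 68 + 27 = 556
e = 556 / (556 + 35) = 556 / 591 = 0.9408

94.1%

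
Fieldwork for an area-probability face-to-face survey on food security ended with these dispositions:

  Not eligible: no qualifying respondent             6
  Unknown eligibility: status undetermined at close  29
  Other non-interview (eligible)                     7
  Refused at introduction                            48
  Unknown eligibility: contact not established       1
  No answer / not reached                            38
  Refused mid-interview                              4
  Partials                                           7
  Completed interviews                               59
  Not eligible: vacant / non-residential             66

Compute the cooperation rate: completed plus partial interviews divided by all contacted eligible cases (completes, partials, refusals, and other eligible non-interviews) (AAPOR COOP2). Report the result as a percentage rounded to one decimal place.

52.8%

Declined to participate = 48 + 4 = 52
Unknown if eligible = 1 + 29 = 30
Not eligible = 6 + 66 = 72
Num: 59 + 7 = 66
Base: 59 + 7 + 52 + 7 = 125
COOP2 = 66 / 125 = 0.5280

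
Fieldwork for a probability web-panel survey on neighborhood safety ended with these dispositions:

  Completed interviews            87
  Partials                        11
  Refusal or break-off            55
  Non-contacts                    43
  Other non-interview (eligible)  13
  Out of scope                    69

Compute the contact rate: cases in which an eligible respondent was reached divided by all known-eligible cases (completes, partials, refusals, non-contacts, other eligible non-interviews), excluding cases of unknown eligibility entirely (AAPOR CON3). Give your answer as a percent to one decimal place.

Numerator → 87 + 11 + 55 + 13 = 166
Denom → 87 + 11 + 55 + 43 + 13 = 209
CON3 = 166 / 209 = 0.7943

79.4%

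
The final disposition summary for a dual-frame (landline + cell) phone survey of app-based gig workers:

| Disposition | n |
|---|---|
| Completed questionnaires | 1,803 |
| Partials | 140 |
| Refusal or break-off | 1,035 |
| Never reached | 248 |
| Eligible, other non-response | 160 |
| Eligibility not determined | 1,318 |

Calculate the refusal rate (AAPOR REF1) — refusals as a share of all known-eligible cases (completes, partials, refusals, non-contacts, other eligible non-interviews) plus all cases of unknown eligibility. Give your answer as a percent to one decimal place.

Num → 1035
Base → 1803 + 140 + 1035 + 248 + 160 + 1318 = 4704
REF1 = 1035 / 4704 = 0.2200

22.0%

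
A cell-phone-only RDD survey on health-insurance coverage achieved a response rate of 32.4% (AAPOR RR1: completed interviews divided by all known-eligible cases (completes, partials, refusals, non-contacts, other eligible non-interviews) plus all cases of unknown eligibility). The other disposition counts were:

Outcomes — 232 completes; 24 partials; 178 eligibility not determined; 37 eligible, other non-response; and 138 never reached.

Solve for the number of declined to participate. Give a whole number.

107

RR1 = 232 / D = 0.324
D = 232 / 0.324 = 716.0
Remaining denominator categories sum to 609
declined to participate = 716.0 − 609 ≈ 107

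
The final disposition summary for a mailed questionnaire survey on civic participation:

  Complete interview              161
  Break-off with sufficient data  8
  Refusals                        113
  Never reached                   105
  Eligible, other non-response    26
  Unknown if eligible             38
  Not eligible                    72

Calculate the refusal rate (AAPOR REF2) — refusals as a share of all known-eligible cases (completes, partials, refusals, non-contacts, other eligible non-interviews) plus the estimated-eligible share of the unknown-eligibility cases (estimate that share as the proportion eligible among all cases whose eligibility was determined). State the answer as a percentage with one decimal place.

25.4%

Top: 113
Determined eligible: 161 + 8 + 113 + 105 + 26 = 413
e = 413 / (413 + 72) = 413 / 485 = 0.8515
e × U: 0.8515 × 38 = 32.36
Denom: 413 + 32.36 = 445.36
REF2 = 113 / 445.36 = 0.2537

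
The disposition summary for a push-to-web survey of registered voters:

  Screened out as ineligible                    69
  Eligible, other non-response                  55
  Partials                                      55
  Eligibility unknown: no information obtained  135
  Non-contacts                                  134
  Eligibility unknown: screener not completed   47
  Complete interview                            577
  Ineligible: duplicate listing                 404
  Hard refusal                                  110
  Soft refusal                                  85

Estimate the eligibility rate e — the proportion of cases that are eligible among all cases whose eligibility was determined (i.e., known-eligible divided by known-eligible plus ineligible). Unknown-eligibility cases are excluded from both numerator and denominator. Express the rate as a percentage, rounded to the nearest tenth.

Refusal or break-off = 110 + 85 = 195
Unknown if eligible = 47 + 135 = 182
Out of scope = 69 + 404 = 473
Determined eligible: 577 + 55 + 195 + 134 + 55 = 1016
e = 1016 / (1016 + 473) = 1016 / 1489 = 0.6823

68.2%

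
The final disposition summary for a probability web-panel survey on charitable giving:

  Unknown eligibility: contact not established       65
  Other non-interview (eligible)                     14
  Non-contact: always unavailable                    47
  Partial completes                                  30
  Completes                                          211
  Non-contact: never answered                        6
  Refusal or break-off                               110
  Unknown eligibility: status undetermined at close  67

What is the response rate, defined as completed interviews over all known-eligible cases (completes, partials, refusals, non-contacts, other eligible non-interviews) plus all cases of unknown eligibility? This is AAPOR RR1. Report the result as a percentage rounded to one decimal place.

Never reached = 6 + 47 = 53
Undetermined eligibility = 65 + 67 = 132
Numerator → 211
Denominator → 211 + 30 + 110 + 53 + 14 + 132 = 550
RR1 = 211 / 550 = 0.3836

38.4%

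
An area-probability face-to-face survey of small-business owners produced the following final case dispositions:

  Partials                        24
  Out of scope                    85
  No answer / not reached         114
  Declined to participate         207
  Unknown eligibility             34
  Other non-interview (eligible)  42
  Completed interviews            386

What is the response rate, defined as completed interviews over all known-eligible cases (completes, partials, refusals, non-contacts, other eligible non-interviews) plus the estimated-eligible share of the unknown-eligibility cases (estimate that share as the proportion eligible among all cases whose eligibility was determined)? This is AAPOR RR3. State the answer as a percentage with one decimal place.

48.0%

Top → 386
Eligible (known) → 386 + 24 + 207 + 114 + 42 = 773
e = 773 / (773 + 85) = 773 / 858 = 0.9009
Eligible share of unknowns → 0.9009 × 34 = 30.63
Base → 773 + 30.63 = 803.63
RR3 = 386 / 803.63 = 0.4803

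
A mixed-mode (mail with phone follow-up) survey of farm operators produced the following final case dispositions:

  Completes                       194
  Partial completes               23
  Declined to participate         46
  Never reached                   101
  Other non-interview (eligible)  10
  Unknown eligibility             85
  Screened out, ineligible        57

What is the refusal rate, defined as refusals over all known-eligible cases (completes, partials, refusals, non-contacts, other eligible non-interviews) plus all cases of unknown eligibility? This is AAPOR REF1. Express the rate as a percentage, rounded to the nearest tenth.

Numerator: 46
Base: 194 + 23 + 46 + 101 + 10 + 85 = 459
REF1 = 46 / 459 = 0.1002

10.0%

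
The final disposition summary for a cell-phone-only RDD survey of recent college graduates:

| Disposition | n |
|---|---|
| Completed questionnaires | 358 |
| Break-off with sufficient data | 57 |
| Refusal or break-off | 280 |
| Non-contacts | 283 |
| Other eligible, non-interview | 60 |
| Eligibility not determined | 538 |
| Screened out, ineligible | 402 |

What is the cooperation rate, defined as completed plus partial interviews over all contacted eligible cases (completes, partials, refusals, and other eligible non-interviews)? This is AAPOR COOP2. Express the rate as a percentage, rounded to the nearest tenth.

Num = 358 + 57 = 415
Denominator = 358 + 57 + 280 + 60 = 755
COOP2 = 415 / 755 = 0.5497

55.0%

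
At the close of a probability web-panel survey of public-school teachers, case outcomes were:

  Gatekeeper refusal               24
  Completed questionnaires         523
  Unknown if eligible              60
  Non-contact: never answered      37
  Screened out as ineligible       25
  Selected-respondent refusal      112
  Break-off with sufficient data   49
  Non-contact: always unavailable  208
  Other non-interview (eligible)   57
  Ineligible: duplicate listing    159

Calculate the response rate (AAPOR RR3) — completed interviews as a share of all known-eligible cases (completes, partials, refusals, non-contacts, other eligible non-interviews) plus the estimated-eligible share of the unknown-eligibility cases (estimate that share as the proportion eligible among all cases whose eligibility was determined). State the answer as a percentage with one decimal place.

49.3%

Refusal or break-off = 24 + 112 = 136
No contact after all attempts = 37 + 208 = 245
Not eligible = 25 + 159 = 184
Num: 523
Eligible (known): 523 + 49 + 136 + 245 + 57 = 1010
e = 1010 / (1010 + 184) = 1010 / 1194 = 0.8459
Estimated eligible among unknowns: 0.8459 × 60 = 50.75
Denominator: 1010 + 50.75 = 1060.75
RR3 = 523 / 1060.75 = 0.4930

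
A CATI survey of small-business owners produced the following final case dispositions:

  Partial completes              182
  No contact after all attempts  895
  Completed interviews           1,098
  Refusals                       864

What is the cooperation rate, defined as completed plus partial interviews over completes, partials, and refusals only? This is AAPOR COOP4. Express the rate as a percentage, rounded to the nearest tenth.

Numerator → 1098 + 182 = 1280
Base → 1098 + 182 + 864 = 2144
COOP4 = 1280 / 2144 = 0.5970

59.7%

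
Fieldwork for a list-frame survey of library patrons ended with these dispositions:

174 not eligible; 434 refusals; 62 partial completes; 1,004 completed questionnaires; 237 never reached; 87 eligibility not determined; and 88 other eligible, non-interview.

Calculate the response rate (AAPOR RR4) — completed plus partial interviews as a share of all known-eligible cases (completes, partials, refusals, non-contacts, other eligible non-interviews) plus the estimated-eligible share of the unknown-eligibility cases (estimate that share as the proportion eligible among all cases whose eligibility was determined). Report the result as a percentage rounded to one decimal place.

Numerator: 1004 + 62 = 1066
Determined eligible: 1004 + 62 + 434 + 237 + 88 = 1825
e = 1825 / (1825 + 174) = 1825 / 1999 = 0.9130
Estimated eligible among unknowns: 0.9130 × 87 = 79.43
Denominator: 1825 + 79.43 = 1904.43
RR4 = 1066 / 1904.43 = 0.5597

56.0%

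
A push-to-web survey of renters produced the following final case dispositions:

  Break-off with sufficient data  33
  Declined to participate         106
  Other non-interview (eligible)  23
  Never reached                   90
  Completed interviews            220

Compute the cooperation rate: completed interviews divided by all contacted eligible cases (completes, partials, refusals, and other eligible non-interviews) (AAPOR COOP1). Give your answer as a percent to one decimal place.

57.6%

Num → 220
Base → 220 + 33 + 106 + 23 = 382
COOP1 = 220 / 382 = 0.5759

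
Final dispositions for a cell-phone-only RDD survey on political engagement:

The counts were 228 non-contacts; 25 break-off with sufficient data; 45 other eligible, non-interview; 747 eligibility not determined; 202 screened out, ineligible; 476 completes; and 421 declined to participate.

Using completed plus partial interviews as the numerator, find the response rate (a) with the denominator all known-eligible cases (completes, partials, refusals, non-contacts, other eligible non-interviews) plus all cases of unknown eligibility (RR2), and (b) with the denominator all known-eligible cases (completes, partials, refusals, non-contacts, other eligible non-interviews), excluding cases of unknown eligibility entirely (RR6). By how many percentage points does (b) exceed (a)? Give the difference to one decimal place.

Num = 476 + 25 = 501
Denominator = 476 + 25 + 421 + 228 + 45 + 747 = 1942
RR2 = 501 / 1942 = 0.2580
Denominator = 476 + 25 + 421 + 228 + 45 = 1195
RR6 = 501 / 1195 = 0.4192
Difference = 41.92 − 25.80 = 16.12 percentage points

16.1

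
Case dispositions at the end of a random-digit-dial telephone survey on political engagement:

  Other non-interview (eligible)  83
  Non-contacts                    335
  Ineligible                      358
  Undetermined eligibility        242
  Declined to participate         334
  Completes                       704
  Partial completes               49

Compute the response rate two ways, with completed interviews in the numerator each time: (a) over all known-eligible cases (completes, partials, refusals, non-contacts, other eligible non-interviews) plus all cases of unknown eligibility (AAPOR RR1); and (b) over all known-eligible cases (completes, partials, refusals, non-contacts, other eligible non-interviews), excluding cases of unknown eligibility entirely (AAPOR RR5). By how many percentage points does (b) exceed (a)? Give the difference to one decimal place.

6.5

Top → 704
Base → 704 + 49 + 334 + 335 + 83 + 242 = 1747
RR1 = 704 / 1747 = 0.4030
Base → 704 + 49 + 334 + 335 + 83 = 1505
RR5 = 704 / 1505 = 0.4678
Difference = 46.78 − 40.30 = 6.48 percentage points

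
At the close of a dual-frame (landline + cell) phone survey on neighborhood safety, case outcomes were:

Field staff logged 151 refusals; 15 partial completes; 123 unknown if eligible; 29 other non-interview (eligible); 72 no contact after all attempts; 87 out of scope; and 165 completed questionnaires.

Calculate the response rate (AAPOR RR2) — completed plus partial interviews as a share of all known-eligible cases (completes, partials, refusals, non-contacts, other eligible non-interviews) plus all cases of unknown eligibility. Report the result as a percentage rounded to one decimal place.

Numerator = 165 + 15 = 180
Denom = 165 + 15 + 151 + 72 + 29 + 123 = 555
RR2 = 180 / 555 = 0.3243

32.4%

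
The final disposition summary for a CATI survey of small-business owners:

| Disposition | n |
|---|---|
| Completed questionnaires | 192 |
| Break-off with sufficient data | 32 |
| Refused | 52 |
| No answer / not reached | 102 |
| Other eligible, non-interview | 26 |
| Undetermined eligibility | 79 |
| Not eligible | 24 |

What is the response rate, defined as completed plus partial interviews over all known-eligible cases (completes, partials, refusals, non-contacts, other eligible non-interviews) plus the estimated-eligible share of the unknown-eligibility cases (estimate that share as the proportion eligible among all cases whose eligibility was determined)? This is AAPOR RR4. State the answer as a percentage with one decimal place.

46.8%

Num = 192 + 32 = 224
Known eligible = 192 + 32 + 52 + 102 + 26 = 404
e = 404 / (404 + 24) = 404 / 428 = 0.9439
e × U = 0.9439 × 79 = 74.57
Denominator = 404 + 74.57 = 478.57
RR4 = 224 / 478.57 = 0.4681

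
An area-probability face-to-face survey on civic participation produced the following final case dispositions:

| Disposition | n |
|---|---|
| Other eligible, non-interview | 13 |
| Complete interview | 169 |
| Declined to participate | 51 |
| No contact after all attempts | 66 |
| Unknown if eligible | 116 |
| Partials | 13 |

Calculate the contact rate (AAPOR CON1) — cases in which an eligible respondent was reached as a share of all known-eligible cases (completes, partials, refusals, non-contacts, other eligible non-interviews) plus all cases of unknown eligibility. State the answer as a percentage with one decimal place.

57.5%

Top: 169 + 13 + 51 + 13 = 246
Denom: 169 + 13 + 51 + 66 + 13 + 116 = 428
CON1 = 246 / 428 = 0.5748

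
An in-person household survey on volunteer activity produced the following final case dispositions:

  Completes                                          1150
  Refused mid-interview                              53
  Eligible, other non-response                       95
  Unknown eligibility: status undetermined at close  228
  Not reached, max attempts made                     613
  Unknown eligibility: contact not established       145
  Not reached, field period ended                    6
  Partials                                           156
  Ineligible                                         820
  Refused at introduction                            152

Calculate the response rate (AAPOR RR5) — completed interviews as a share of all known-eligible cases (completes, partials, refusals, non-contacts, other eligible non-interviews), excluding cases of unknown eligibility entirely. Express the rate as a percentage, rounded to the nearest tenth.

51.7%

Refusals = 152 + 53 = 205
No answer / not reached = 6 + 613 = 619
Undetermined eligibility = 145 + 228 = 373
Top → 1150
Denominator → 1150 + 156 + 205 + 619 + 95 = 2225
RR5 = 1150 / 2225 = 0.5169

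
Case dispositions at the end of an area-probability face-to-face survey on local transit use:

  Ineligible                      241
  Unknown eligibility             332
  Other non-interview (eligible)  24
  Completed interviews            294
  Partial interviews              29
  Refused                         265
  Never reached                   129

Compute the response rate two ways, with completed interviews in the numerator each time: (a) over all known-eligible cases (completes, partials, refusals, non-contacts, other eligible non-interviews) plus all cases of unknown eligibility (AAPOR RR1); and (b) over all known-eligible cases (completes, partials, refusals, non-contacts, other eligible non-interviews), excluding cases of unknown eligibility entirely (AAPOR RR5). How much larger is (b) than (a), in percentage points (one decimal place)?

12.3

Numerator: 294
Denom: 294 + 29 + 265 + 129 + 24 + 332 = 1073
RR1 = 294 / 1073 = 0.2740
Denom: 294 + 29 + 265 + 129 + 24 = 741
RR5 = 294 / 741 = 0.3968
Difference = 39.68 − 27.40 = 12.28 percentage points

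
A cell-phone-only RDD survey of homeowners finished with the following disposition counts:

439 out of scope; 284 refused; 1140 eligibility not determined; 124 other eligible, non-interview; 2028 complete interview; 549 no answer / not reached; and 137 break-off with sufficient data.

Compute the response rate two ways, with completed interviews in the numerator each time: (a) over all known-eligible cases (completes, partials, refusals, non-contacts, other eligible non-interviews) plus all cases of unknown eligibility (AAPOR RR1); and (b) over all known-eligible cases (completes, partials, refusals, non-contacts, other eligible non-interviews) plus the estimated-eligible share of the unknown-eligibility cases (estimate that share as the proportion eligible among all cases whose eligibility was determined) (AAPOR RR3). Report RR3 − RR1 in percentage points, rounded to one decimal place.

1.6

Top: 2028
Denominator: 2028 + 137 + 284 + 549 + 124 + 1140 = 4262
RR1 = 2028 / 4262 = 0.4758
Determined eligible: 2028 + 137 + 284 + 549 + 124 = 3122
e = 3122 / (3122 + 439) = 3122 / 3561 = 0.8767
e × U: 0.8767 × 1140 = 999.44
Denominator: 3122 + 999.44 = 4121.44
RR3 = 2028 / 4121.44 = 0.4921
Difference = 49.21 − 47.58 = 1.63 percentage points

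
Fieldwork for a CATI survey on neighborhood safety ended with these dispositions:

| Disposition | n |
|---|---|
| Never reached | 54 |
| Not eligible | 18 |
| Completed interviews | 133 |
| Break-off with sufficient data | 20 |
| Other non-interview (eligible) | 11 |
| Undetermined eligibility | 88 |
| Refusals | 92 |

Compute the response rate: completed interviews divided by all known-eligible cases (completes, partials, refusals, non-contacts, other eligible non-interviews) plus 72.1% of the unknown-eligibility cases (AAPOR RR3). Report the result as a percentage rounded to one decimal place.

35.6%

Top → 133
Known eligible → 133 + 20 + 92 + 54 + 11 = 310
Estimated eligible among unknowns → 0.7210 × 88 = 63.45
Denominator → 310 + 63.45 = 373.45
RR3 = 133 / 373.45 = 0.3561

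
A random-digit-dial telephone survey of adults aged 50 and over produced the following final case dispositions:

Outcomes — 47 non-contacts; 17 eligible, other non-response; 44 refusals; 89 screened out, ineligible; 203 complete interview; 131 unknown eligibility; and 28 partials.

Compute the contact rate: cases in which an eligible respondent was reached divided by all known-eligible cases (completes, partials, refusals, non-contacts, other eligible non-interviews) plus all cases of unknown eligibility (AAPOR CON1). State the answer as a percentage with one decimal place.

Top: 203 + 28 + 44 + 17 = 292
Denominator: 203 + 28 + 44 + 47 + 17 + 131 = 470
CON1 = 292 / 470 = 0.6213

62.1%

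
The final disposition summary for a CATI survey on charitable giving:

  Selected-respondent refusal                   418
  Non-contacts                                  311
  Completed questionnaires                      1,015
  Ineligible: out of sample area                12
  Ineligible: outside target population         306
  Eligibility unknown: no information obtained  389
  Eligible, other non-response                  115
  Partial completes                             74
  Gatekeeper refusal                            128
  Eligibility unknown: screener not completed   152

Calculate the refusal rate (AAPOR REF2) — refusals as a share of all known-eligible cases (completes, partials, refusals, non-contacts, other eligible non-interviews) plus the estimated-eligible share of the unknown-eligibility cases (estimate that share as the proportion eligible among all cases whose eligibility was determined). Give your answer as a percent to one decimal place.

21.6%

Refusal or break-off = 128 + 418 = 546
Eligibility not determined = 152 + 389 = 541
Ineligible = 306 + 12 = 318
Top: 546
Eligible (known): 1015 + 74 + 546 + 311 + 115 = 2061
e = 2061 / (2061 + 318) = 2061 / 2379 = 0.8663
Estimated eligible among unknowns: 0.8663 × 541 = 468.67
Denominator: 2061 + 468.67 = 2529.67
REF2 = 546 / 2529.67 = 0.2158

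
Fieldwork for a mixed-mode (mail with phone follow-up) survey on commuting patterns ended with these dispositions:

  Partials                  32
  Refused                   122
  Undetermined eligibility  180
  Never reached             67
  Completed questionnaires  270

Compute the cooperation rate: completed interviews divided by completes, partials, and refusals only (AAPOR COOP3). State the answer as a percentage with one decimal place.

Numerator = 270
Denominator = 270 + 32 + 122 = 424
COOP3 = 270 / 424 = 0.6368

63.7%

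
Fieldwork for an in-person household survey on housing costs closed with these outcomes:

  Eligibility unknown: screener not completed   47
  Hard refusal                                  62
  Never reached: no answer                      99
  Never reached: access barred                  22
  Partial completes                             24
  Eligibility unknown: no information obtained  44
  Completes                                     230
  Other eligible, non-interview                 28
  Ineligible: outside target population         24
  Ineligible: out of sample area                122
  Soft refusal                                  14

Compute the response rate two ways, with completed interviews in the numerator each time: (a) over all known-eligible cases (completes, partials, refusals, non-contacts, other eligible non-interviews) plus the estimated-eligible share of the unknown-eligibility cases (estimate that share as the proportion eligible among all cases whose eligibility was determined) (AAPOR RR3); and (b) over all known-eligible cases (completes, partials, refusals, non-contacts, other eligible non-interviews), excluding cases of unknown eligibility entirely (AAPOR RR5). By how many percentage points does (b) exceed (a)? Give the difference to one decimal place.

6.1

Refusals = 62 + 14 = 76
No contact after all attempts = 99 + 22 = 121
Eligibility not determined = 47 + 44 = 91
Out of scope = 24 + 122 = 146
Num → 230
Determined eligible → 230 + 24 + 76 + 121 + 28 = 479
e = 479 / (479 + 146) = 479 / 625 = 0.7664
Estimated eligible among unknowns → 0.7664 × 91 = 69.74
Denom → 479 + 69.74 = 548.74
RR3 = 230 / 548.74 = 0.4191
Denom → 230 + 24 + 76 + 121 + 28 = 479
RR5 = 230 / 479 = 0.4802
Difference = 48.02 − 41.91 = 6.11 percentage points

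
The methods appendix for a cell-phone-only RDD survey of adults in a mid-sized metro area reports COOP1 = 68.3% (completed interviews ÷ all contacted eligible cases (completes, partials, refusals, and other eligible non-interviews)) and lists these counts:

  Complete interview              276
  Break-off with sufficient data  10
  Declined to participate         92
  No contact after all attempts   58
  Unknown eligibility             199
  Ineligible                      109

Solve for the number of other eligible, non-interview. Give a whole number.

COOP1 = 276 / D = 0.683
D = 276 / 0.683 = 404.1
Remaining denominator categories sum to 378
other eligible, non-interview = 404.1 − 378 ≈ 26

26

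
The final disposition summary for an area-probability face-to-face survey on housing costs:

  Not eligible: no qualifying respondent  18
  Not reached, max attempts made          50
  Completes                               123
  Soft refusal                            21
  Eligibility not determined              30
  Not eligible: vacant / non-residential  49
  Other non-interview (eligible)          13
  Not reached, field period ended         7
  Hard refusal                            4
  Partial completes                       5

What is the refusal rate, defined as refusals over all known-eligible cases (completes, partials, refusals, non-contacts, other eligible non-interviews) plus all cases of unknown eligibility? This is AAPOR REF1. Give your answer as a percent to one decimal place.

9.9%

Refusals = 4 + 21 = 25
Non-contacts = 7 + 50 = 57
Screened out, ineligible = 18 + 49 = 67
Top = 25
Denominator = 123 + 5 + 25 + 57 + 13 + 30 = 253
REF1 = 25 / 253 = 0.0988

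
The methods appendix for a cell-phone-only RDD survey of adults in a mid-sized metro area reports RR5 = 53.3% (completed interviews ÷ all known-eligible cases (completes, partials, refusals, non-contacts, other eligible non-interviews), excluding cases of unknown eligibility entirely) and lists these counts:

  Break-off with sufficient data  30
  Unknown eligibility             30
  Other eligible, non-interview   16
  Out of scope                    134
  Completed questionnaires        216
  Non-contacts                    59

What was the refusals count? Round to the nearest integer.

RR5 = 216 / D = 0.533
D = 216 / 0.533 = 405.3
Rest of base = 321
refusals = 405.3 − 321 ≈ 84

84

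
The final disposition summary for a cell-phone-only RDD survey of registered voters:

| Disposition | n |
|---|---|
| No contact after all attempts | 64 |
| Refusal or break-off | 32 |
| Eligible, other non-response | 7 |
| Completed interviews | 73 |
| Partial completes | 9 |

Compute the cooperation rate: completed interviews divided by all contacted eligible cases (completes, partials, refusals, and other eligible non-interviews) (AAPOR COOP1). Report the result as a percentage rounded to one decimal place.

Num → 73
Base → 73 + 9 + 32 + 7 = 121
COOP1 = 73 / 121 = 0.6033

60.3%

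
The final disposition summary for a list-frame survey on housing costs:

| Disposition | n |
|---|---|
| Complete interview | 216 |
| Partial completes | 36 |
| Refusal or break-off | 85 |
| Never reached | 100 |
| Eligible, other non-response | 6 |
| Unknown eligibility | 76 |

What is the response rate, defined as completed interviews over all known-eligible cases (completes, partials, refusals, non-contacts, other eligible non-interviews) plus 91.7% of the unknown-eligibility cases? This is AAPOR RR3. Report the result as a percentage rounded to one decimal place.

42.1%

Num = 216
Eligible (known) = 216 + 36 + 85 + 100 + 6 = 443
Estimated eligible among unknowns = 0.9170 × 76 = 69.69
Denominator = 443 + 69.69 = 512.69
RR3 = 216 / 512.69 = 0.4213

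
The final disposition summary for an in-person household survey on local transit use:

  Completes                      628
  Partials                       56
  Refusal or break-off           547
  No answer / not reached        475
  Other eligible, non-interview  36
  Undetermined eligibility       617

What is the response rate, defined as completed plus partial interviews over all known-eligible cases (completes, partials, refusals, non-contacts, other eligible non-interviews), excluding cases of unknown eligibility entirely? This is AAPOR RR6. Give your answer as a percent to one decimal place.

Top → 628 + 56 = 684
Base → 628 + 56 + 547 + 475 + 36 = 1742
RR6 = 684 / 1742 = 0.3927

39.3%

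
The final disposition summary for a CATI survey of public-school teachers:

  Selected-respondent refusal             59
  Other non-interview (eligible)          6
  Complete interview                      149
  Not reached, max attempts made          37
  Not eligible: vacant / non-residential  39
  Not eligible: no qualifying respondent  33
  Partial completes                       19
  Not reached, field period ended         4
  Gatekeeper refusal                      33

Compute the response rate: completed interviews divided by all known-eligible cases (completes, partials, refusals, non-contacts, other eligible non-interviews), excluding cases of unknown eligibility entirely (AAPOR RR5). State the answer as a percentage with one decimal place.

Refused = 33 + 59 = 92
Non-contacts = 4 + 37 = 41
Not eligible = 33 + 39 = 72
Top → 149
Base → 149 + 19 + 92 + 41 + 6 = 307
RR5 = 149 / 307 = 0.4853

48.5%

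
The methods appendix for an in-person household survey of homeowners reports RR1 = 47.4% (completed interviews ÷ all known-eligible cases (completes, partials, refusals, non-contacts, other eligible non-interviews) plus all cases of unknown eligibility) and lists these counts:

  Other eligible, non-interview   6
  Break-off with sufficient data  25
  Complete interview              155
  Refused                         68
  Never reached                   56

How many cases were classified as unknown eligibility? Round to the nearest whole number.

RR1 = 155 / D = 0.474
D = 155 / 0.474 = 327.0
Other denominator terms total 310
unknown eligibility = 327.0 − 310 ≈ 17

17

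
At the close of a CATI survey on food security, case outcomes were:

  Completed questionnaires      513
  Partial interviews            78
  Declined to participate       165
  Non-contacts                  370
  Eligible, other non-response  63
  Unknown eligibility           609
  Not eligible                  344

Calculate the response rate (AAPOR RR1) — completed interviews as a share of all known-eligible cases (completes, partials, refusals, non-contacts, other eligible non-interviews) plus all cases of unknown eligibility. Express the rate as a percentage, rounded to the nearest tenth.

28.5%

Numerator → 513
Base → 513 + 78 + 165 + 370 + 63 + 609 = 1798
RR1 = 513 / 1798 = 0.2853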